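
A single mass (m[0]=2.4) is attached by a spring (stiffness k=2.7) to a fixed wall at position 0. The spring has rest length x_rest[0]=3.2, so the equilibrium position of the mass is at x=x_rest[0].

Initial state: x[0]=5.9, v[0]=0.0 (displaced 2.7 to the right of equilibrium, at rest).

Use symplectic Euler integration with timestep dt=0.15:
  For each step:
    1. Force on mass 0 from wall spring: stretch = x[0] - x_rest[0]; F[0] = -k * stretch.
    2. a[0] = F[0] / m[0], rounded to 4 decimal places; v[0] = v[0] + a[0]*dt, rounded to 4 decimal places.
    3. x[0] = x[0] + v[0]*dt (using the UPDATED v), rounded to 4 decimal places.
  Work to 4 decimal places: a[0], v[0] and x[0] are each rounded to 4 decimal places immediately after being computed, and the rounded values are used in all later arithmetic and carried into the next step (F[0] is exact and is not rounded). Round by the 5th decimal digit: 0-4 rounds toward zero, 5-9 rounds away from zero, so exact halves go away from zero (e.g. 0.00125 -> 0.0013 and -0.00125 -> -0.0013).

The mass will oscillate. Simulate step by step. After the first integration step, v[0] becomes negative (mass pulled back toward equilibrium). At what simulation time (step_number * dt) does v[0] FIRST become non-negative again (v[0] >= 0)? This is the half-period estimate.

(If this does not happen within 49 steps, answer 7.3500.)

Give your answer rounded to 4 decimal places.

Answer: 3.0000

Derivation:
Step 0: x=[5.9000] v=[0.0000]
Step 1: x=[5.8317] v=[-0.4556]
Step 2: x=[5.6967] v=[-0.8997]
Step 3: x=[5.4986] v=[-1.3210]
Step 4: x=[5.2423] v=[-1.7089]
Step 5: x=[4.9343] v=[-2.0535]
Step 6: x=[4.5824] v=[-2.3462]
Step 7: x=[4.1955] v=[-2.5795]
Step 8: x=[3.7834] v=[-2.7475]
Step 9: x=[3.3565] v=[-2.8459]
Step 10: x=[2.9257] v=[-2.8723]
Step 11: x=[2.5018] v=[-2.8260]
Step 12: x=[2.0956] v=[-2.7082]
Step 13: x=[1.7173] v=[-2.5218]
Step 14: x=[1.3766] v=[-2.2716]
Step 15: x=[1.0820] v=[-1.9639]
Step 16: x=[0.8410] v=[-1.6065]
Step 17: x=[0.6597] v=[-1.2084]
Step 18: x=[0.5427] v=[-0.7797]
Step 19: x=[0.4930] v=[-0.3313]
Step 20: x=[0.5118] v=[0.1255]
First v>=0 after going negative at step 20, time=3.0000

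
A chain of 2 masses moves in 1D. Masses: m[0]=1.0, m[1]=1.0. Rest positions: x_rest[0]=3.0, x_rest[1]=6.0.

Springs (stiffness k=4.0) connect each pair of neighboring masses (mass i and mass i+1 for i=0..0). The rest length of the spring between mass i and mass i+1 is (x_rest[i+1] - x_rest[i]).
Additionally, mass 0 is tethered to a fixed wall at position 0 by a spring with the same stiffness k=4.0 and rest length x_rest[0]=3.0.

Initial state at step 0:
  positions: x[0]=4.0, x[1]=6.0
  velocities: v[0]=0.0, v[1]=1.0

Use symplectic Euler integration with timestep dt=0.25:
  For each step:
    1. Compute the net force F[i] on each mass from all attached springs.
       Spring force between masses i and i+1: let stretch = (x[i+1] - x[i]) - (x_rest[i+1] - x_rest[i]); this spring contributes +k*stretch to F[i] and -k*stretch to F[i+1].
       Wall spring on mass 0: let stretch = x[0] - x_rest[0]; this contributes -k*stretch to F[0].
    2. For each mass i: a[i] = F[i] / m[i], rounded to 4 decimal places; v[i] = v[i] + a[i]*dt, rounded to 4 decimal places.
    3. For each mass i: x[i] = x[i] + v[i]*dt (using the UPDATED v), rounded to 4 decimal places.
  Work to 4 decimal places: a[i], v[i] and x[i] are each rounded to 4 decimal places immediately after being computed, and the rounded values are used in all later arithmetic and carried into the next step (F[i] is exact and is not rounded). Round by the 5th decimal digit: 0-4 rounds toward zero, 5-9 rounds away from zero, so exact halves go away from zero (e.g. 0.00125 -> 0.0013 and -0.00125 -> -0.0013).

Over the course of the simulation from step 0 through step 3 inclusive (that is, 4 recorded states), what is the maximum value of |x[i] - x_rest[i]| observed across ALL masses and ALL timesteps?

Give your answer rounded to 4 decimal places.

Answer: 1.2188

Derivation:
Step 0: x=[4.0000 6.0000] v=[0.0000 1.0000]
Step 1: x=[3.5000 6.5000] v=[-2.0000 2.0000]
Step 2: x=[2.8750 7.0000] v=[-2.5000 2.0000]
Step 3: x=[2.5625 7.2188] v=[-1.2500 0.8750]
Max displacement = 1.2188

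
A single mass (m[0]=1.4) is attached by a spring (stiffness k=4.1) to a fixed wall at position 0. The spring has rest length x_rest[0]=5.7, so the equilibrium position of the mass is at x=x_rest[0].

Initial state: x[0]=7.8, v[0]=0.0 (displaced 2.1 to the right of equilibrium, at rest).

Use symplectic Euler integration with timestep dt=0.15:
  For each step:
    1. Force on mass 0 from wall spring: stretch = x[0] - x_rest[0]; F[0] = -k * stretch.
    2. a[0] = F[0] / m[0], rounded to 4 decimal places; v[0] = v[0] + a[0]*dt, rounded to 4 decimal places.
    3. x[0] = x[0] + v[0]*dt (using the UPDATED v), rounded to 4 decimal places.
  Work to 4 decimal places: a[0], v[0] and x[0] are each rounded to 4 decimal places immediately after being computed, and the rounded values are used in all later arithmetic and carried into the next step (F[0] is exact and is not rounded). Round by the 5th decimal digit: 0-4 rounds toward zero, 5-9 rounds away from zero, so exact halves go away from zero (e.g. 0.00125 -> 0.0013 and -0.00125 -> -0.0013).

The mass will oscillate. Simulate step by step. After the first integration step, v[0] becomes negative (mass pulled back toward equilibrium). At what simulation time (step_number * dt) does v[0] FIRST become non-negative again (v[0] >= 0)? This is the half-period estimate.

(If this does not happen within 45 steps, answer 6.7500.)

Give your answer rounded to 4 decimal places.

Answer: 1.9500

Derivation:
Step 0: x=[7.8000] v=[0.0000]
Step 1: x=[7.6616] v=[-0.9225]
Step 2: x=[7.3940] v=[-1.7842]
Step 3: x=[7.0147] v=[-2.5284]
Step 4: x=[6.5488] v=[-3.1059]
Step 5: x=[6.0270] v=[-3.4788]
Step 6: x=[5.4836] v=[-3.6224]
Step 7: x=[4.9545] v=[-3.5273]
Step 8: x=[4.4745] v=[-3.1998]
Step 9: x=[4.0753] v=[-2.6615]
Step 10: x=[3.7831] v=[-1.9478]
Step 11: x=[3.6172] v=[-1.1057]
Step 12: x=[3.5886] v=[-0.1908]
Step 13: x=[3.6991] v=[0.7367]
First v>=0 after going negative at step 13, time=1.9500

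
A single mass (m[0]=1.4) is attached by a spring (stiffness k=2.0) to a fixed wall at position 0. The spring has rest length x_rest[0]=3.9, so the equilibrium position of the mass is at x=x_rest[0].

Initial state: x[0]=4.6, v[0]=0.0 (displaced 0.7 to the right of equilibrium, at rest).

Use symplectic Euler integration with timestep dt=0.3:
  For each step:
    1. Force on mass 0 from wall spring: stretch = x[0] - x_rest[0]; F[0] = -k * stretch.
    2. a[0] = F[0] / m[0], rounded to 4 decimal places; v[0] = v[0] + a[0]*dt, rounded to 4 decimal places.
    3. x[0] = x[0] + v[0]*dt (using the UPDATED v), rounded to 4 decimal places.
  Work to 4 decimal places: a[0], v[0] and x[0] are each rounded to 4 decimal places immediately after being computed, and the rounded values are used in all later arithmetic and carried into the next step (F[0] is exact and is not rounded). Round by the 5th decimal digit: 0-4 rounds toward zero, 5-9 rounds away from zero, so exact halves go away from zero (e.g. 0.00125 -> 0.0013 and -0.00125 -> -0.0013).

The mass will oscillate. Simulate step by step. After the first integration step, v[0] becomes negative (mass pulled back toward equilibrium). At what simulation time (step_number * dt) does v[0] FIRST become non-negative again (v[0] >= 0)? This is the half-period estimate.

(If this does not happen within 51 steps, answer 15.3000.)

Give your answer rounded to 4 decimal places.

Answer: 2.7000

Derivation:
Step 0: x=[4.6000] v=[0.0000]
Step 1: x=[4.5100] v=[-0.3000]
Step 2: x=[4.3416] v=[-0.5614]
Step 3: x=[4.1164] v=[-0.7507]
Step 4: x=[3.8634] v=[-0.8434]
Step 5: x=[3.6151] v=[-0.8277]
Step 6: x=[3.4034] v=[-0.7056]
Step 7: x=[3.2556] v=[-0.4928]
Step 8: x=[3.1906] v=[-0.2166]
Step 9: x=[3.2168] v=[0.0874]
First v>=0 after going negative at step 9, time=2.7000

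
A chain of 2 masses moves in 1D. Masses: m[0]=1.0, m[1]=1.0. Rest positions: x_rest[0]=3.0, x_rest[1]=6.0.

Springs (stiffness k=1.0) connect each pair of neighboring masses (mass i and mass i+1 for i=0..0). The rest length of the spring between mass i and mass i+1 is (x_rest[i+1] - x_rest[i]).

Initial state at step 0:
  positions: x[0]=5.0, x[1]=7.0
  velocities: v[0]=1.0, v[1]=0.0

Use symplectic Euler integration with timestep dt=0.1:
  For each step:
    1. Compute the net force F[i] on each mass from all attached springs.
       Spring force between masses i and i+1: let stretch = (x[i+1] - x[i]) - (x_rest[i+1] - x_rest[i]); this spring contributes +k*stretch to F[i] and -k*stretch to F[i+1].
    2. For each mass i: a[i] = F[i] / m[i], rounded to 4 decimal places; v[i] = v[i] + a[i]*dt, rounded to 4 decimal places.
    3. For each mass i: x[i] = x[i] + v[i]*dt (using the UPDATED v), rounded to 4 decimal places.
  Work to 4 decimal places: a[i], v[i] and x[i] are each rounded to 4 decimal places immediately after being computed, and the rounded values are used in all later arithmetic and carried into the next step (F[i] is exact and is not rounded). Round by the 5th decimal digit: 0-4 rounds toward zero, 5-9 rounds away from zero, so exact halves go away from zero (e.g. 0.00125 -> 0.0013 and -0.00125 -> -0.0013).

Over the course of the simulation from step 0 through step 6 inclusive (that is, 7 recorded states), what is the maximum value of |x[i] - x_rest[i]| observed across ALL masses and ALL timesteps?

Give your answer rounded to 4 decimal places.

Step 0: x=[5.0000 7.0000] v=[1.0000 0.0000]
Step 1: x=[5.0900 7.0100] v=[0.9000 0.1000]
Step 2: x=[5.1692 7.0308] v=[0.7920 0.2080]
Step 3: x=[5.2370 7.0630] v=[0.6782 0.3218]
Step 4: x=[5.2931 7.1069] v=[0.5608 0.4392]
Step 5: x=[5.3373 7.1627] v=[0.4422 0.5578]
Step 6: x=[5.3698 7.2302] v=[0.3247 0.6753]
Max displacement = 2.3698

Answer: 2.3698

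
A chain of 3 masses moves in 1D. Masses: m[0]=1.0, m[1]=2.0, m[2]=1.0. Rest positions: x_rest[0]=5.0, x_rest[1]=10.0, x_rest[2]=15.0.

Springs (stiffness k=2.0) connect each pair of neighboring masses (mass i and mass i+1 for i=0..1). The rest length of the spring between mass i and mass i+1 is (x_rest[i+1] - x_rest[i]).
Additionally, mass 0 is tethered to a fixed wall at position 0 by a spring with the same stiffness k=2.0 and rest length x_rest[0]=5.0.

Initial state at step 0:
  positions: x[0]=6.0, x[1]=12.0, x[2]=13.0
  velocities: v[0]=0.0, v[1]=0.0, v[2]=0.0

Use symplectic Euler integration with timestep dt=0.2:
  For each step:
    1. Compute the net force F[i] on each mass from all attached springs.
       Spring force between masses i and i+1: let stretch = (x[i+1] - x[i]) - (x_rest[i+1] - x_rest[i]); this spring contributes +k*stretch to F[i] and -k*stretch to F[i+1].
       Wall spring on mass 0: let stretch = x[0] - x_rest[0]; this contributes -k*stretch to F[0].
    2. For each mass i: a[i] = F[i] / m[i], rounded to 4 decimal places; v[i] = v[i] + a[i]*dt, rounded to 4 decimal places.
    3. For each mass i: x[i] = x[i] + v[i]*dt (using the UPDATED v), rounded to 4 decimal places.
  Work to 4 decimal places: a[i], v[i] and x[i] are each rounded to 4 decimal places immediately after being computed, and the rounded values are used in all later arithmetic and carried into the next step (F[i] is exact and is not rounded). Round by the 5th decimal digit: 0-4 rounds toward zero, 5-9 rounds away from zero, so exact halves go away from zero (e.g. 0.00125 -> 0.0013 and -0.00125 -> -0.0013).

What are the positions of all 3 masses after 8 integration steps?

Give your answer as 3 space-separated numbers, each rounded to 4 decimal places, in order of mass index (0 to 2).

Answer: 4.3855 9.0712 18.0155

Derivation:
Step 0: x=[6.0000 12.0000 13.0000] v=[0.0000 0.0000 0.0000]
Step 1: x=[6.0000 11.8000 13.3200] v=[0.0000 -1.0000 1.6000]
Step 2: x=[5.9840 11.4288 13.9184] v=[-0.0800 -1.8560 2.9920]
Step 3: x=[5.9249 10.9394 14.7176] v=[-0.2957 -2.4470 3.9962]
Step 4: x=[5.7929 10.4005 15.6146] v=[-0.6599 -2.6943 4.4849]
Step 5: x=[5.5661 9.8859 16.4945] v=[-1.1340 -2.5730 4.3993]
Step 6: x=[5.2396 9.4629 17.2457] v=[-1.6325 -2.1152 3.7559]
Step 7: x=[4.8318 9.1822 17.7743] v=[-2.0390 -1.4033 2.6428]
Step 8: x=[4.3855 9.0712 18.0155] v=[-2.2316 -0.5550 1.2060]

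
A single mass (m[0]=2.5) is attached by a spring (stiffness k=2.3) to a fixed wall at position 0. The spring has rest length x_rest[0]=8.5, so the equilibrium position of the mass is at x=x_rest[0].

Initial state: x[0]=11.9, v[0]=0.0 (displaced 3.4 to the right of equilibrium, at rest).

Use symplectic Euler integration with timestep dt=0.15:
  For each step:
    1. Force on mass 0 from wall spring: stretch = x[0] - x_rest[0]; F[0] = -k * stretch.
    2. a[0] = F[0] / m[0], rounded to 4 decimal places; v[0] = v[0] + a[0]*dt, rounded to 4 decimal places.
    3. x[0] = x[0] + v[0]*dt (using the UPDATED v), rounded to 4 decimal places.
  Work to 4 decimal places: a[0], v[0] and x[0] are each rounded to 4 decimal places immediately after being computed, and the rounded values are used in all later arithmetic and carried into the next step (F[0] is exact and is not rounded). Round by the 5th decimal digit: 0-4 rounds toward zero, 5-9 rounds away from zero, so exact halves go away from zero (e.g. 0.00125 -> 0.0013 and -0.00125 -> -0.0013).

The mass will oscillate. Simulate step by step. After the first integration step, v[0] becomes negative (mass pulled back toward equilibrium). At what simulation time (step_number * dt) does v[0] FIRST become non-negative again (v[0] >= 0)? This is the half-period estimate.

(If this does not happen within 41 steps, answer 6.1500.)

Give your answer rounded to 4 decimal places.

Step 0: x=[11.9000] v=[0.0000]
Step 1: x=[11.8296] v=[-0.4692]
Step 2: x=[11.6903] v=[-0.9287]
Step 3: x=[11.4850] v=[-1.3690]
Step 4: x=[11.2179] v=[-1.7809]
Step 5: x=[10.8945] v=[-2.1560]
Step 6: x=[10.5215] v=[-2.4864]
Step 7: x=[10.1067] v=[-2.7654]
Step 8: x=[9.6586] v=[-2.9871]
Step 9: x=[9.1866] v=[-3.1470]
Step 10: x=[8.7003] v=[-3.2418]
Step 11: x=[8.2099] v=[-3.2694]
Step 12: x=[7.7255] v=[-3.2294]
Step 13: x=[7.2571] v=[-3.1225]
Step 14: x=[6.8145] v=[-2.9510]
Step 15: x=[6.4067] v=[-2.7184]
Step 16: x=[6.0423] v=[-2.4295]
Step 17: x=[5.7288] v=[-2.0903]
Step 18: x=[5.4726] v=[-1.7079]
Step 19: x=[5.2791] v=[-1.2901]
Step 20: x=[5.1523] v=[-0.8456]
Step 21: x=[5.0948] v=[-0.3836]
Step 22: x=[5.1077] v=[0.0863]
First v>=0 after going negative at step 22, time=3.3000

Answer: 3.3000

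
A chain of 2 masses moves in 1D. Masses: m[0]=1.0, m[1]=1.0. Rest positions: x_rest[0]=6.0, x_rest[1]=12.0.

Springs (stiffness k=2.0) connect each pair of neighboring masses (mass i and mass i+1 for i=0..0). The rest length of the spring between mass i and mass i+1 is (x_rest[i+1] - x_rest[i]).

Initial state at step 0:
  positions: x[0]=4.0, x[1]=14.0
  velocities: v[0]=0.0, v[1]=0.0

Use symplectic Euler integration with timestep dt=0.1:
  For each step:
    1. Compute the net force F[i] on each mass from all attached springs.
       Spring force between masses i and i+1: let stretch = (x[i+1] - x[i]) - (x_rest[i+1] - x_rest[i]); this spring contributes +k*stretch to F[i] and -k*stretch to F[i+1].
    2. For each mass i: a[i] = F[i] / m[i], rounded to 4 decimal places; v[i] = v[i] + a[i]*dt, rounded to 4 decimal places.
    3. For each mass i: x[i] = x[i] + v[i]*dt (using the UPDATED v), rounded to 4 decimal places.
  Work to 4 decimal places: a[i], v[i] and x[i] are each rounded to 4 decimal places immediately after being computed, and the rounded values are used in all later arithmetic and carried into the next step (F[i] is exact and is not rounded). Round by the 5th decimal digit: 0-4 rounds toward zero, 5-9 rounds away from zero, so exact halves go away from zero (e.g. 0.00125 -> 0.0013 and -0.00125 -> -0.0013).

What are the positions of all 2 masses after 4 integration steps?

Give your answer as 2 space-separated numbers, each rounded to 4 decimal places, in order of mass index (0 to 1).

Answer: 4.7529 13.2471

Derivation:
Step 0: x=[4.0000 14.0000] v=[0.0000 0.0000]
Step 1: x=[4.0800 13.9200] v=[0.8000 -0.8000]
Step 2: x=[4.2368 13.7632] v=[1.5680 -1.5680]
Step 3: x=[4.4641 13.5359] v=[2.2733 -2.2733]
Step 4: x=[4.7529 13.2471] v=[2.8877 -2.8877]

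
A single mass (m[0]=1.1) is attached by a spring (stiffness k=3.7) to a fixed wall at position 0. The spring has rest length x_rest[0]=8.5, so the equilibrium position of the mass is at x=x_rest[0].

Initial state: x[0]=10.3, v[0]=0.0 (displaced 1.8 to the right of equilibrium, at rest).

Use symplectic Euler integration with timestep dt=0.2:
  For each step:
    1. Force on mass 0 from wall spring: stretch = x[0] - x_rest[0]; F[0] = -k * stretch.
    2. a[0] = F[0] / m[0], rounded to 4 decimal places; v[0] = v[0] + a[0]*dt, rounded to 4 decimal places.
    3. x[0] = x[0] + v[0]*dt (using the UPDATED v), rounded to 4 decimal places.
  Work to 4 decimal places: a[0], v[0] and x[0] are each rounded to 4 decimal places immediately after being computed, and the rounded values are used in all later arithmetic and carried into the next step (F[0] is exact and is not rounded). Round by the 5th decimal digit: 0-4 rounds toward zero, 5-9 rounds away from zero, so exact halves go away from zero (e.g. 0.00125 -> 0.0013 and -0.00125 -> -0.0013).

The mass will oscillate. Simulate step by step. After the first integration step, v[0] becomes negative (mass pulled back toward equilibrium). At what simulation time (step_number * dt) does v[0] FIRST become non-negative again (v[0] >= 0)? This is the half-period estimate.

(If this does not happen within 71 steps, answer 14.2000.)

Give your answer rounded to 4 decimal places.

Step 0: x=[10.3000] v=[0.0000]
Step 1: x=[10.0578] v=[-1.2109]
Step 2: x=[9.6060] v=[-2.2589]
Step 3: x=[9.0054] v=[-3.0029]
Step 4: x=[8.3368] v=[-3.3429]
Step 5: x=[7.6902] v=[-3.2331]
Step 6: x=[7.1525] v=[-2.6883]
Step 7: x=[6.7961] v=[-1.7818]
Step 8: x=[6.6690] v=[-0.6355]
Step 9: x=[6.7883] v=[0.5963]
First v>=0 after going negative at step 9, time=1.8000

Answer: 1.8000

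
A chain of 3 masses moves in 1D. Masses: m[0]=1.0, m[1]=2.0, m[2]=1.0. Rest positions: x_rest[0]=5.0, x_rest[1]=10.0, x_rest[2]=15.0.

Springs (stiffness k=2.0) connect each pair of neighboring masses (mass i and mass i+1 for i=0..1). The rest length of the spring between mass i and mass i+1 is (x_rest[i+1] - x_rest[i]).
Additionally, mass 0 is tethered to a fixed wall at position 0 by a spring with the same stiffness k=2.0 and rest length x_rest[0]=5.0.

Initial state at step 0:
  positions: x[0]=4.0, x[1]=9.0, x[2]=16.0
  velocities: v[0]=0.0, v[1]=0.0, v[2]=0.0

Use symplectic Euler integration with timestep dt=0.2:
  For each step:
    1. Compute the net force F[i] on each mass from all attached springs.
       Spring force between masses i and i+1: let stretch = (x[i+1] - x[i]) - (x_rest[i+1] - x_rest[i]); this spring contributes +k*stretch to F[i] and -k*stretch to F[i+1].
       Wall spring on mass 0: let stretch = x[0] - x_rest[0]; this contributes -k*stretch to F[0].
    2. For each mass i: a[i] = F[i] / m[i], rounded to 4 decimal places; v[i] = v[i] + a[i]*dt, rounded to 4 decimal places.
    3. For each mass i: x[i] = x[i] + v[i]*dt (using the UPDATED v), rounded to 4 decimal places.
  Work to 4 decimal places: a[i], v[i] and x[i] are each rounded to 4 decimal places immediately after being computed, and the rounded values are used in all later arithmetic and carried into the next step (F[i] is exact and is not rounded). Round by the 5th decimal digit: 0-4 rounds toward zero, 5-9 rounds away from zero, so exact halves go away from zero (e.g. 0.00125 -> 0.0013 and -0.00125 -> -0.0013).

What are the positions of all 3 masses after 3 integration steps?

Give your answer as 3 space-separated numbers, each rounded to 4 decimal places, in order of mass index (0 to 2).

Step 0: x=[4.0000 9.0000 16.0000] v=[0.0000 0.0000 0.0000]
Step 1: x=[4.0800 9.0800 15.8400] v=[0.4000 0.4000 -0.8000]
Step 2: x=[4.2336 9.2304 15.5392] v=[0.7680 0.7520 -1.5040]
Step 3: x=[4.4483 9.4333 15.1337] v=[1.0733 1.0144 -2.0275]

Answer: 4.4483 9.4333 15.1337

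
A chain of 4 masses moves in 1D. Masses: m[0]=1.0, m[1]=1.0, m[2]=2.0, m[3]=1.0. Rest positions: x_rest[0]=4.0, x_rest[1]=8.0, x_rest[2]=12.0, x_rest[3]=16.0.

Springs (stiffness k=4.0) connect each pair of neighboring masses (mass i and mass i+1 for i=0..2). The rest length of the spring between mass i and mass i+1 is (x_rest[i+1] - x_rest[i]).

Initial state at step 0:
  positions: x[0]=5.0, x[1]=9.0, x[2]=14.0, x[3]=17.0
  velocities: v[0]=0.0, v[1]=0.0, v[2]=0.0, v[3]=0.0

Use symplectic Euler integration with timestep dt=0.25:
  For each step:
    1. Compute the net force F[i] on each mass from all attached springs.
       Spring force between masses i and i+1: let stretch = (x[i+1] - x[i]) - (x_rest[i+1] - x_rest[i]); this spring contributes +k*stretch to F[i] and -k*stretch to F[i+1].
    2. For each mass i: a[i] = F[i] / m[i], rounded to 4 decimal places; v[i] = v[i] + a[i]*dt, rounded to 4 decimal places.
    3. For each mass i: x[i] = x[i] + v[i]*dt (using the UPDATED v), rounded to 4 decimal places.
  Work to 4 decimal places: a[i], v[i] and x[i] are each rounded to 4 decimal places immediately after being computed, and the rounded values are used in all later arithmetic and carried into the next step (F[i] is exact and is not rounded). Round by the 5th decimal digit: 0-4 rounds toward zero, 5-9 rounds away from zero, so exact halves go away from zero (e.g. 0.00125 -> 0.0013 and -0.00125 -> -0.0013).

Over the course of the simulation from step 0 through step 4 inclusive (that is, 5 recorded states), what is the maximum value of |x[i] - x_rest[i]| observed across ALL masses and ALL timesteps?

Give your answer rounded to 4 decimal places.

Answer: 2.0293

Derivation:
Step 0: x=[5.0000 9.0000 14.0000 17.0000] v=[0.0000 0.0000 0.0000 0.0000]
Step 1: x=[5.0000 9.2500 13.7500 17.2500] v=[0.0000 1.0000 -1.0000 1.0000]
Step 2: x=[5.0625 9.5625 13.3750 17.6250] v=[0.2500 1.2500 -1.5000 1.5000]
Step 3: x=[5.2500 9.7031 13.0547 17.9375] v=[0.7500 0.5625 -1.2813 1.2500]
Step 4: x=[5.5508 9.5684 12.9258 18.0293] v=[1.2031 -0.5390 -0.5157 0.3672]
Max displacement = 2.0293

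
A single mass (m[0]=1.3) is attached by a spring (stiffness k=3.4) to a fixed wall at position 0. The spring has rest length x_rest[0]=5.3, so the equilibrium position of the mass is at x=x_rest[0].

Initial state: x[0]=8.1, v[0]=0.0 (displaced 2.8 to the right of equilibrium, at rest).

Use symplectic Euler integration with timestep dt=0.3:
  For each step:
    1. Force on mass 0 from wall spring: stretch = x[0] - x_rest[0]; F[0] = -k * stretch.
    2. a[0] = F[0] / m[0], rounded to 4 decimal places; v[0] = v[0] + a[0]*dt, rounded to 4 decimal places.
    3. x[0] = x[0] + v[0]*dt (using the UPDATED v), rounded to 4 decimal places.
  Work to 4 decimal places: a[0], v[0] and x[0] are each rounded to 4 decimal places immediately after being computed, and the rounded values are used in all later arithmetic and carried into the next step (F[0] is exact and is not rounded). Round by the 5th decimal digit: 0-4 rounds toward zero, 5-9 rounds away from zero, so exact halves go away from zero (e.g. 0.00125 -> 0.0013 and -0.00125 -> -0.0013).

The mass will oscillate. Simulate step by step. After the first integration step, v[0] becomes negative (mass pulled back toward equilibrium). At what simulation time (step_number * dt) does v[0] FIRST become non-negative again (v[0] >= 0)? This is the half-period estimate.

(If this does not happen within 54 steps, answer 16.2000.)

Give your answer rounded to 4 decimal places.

Step 0: x=[8.1000] v=[0.0000]
Step 1: x=[7.4409] v=[-2.1969]
Step 2: x=[6.2779] v=[-3.8767]
Step 3: x=[4.8847] v=[-4.6440]
Step 4: x=[3.5893] v=[-4.3181]
Step 5: x=[2.6965] v=[-2.9759]
Step 6: x=[2.4166] v=[-0.9331]
Step 7: x=[2.8154] v=[1.3293]
First v>=0 after going negative at step 7, time=2.1000

Answer: 2.1000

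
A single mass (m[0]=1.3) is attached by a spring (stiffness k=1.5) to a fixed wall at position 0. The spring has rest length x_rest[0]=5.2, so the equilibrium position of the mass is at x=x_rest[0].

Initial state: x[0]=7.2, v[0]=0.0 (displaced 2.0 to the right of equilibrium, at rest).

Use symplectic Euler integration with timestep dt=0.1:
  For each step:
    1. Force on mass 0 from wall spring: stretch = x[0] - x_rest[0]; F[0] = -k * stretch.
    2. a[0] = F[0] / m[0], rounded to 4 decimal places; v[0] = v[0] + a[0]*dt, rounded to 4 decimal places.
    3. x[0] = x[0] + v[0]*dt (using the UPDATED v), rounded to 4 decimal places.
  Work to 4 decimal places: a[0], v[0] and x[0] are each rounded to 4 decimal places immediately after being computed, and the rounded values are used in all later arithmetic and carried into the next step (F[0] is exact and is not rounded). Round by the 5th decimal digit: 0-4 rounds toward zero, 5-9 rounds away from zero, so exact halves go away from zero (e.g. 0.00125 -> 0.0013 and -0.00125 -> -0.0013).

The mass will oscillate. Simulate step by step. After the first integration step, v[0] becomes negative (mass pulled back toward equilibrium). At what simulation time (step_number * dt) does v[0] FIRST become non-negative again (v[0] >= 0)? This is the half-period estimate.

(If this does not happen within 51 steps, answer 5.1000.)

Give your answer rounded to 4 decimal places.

Step 0: x=[7.2000] v=[0.0000]
Step 1: x=[7.1769] v=[-0.2308]
Step 2: x=[7.1310] v=[-0.4589]
Step 3: x=[7.0628] v=[-0.6817]
Step 4: x=[6.9731] v=[-0.8966]
Step 5: x=[6.8630] v=[-1.1012]
Step 6: x=[6.7337] v=[-1.2931]
Step 7: x=[6.5867] v=[-1.4701]
Step 8: x=[6.4237] v=[-1.6301]
Step 9: x=[6.2466] v=[-1.7713]
Step 10: x=[6.0574] v=[-1.8921]
Step 11: x=[5.8583] v=[-1.9910]
Step 12: x=[5.6516] v=[-2.0670]
Step 13: x=[5.4397] v=[-2.1191]
Step 14: x=[5.2250] v=[-2.1468]
Step 15: x=[5.0100] v=[-2.1497]
Step 16: x=[4.7972] v=[-2.1278]
Step 17: x=[4.5891] v=[-2.0813]
Step 18: x=[4.3880] v=[-2.0108]
Step 19: x=[4.1963] v=[-1.9171]
Step 20: x=[4.0162] v=[-1.8013]
Step 21: x=[3.8497] v=[-1.6647]
Step 22: x=[3.6988] v=[-1.5089]
Step 23: x=[3.5652] v=[-1.3357]
Step 24: x=[3.4505] v=[-1.1471]
Step 25: x=[3.3560] v=[-0.9452]
Step 26: x=[3.2828] v=[-0.7324]
Step 27: x=[3.2317] v=[-0.5112]
Step 28: x=[3.2033] v=[-0.2841]
Step 29: x=[3.1979] v=[-0.0537]
Step 30: x=[3.2156] v=[0.1773]
First v>=0 after going negative at step 30, time=3.0000

Answer: 3.0000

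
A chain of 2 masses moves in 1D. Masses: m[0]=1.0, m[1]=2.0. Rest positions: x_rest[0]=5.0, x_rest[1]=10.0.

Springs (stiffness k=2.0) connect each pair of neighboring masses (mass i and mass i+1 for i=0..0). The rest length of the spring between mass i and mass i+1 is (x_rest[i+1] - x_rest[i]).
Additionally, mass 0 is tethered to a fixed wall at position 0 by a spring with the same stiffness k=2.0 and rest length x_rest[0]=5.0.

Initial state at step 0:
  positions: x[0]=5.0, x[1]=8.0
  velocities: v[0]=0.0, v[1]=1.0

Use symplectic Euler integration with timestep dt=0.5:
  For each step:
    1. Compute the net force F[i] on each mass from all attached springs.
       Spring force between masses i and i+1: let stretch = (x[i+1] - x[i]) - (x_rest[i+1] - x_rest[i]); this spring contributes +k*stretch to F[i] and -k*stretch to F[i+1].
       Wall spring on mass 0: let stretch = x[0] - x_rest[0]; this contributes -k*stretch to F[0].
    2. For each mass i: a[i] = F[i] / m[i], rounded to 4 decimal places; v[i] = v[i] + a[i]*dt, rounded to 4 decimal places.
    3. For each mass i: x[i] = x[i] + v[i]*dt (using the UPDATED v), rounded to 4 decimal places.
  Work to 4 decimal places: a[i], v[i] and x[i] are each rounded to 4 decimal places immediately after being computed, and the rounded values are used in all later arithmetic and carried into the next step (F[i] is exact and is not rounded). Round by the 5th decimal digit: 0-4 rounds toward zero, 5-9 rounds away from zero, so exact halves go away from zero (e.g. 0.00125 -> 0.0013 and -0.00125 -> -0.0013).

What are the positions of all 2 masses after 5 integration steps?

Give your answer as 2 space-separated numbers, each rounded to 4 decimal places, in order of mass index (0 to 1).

Answer: 7.2969 11.3985

Derivation:
Step 0: x=[5.0000 8.0000] v=[0.0000 1.0000]
Step 1: x=[4.0000 9.0000] v=[-2.0000 2.0000]
Step 2: x=[3.5000 10.0000] v=[-1.0000 2.0000]
Step 3: x=[4.5000 10.6250] v=[2.0000 1.2500]
Step 4: x=[6.3125 10.9688] v=[3.6250 0.6875]
Step 5: x=[7.2969 11.3985] v=[1.9688 0.8594]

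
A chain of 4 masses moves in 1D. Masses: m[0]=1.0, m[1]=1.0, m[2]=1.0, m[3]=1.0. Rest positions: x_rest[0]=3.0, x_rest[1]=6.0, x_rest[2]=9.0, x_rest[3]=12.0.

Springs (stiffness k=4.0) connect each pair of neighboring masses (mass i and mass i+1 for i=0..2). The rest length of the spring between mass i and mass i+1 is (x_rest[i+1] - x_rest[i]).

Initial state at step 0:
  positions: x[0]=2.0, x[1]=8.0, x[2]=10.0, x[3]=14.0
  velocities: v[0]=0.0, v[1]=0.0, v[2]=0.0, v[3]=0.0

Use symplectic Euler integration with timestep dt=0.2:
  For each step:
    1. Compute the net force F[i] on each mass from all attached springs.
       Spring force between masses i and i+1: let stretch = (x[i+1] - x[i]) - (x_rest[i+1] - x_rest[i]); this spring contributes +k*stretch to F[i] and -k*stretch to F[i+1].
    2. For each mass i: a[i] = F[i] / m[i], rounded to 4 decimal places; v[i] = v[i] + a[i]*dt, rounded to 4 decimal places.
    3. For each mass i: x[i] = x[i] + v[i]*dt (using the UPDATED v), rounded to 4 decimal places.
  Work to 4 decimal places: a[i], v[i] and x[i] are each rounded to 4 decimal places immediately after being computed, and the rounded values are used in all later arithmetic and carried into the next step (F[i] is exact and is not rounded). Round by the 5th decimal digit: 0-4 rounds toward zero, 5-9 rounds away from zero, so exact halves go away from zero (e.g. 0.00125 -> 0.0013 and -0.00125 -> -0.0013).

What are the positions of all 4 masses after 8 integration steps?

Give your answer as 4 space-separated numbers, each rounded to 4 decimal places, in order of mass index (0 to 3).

Step 0: x=[2.0000 8.0000 10.0000 14.0000] v=[0.0000 0.0000 0.0000 0.0000]
Step 1: x=[2.4800 7.3600 10.3200 13.8400] v=[2.4000 -3.2000 1.6000 -0.8000]
Step 2: x=[3.2608 6.4128 10.7296 13.5968] v=[3.9040 -4.7360 2.0480 -1.2160]
Step 3: x=[4.0659 5.6520 10.9073 13.3748] v=[4.0256 -3.8042 0.8883 -1.1098]
Step 4: x=[4.6448 5.4782 10.6389 13.2380] v=[2.8945 -0.8688 -1.3419 -0.6838]
Step 5: x=[4.8770 5.9968 9.9607 13.1654] v=[1.1612 2.5930 -3.3912 -0.3631]
Step 6: x=[4.8084 6.9705 9.1610 13.0600] v=[-0.3430 4.8683 -3.9986 -0.5269]
Step 7: x=[4.6057 7.9487 8.6346 12.8108] v=[-1.0133 4.8910 -2.6318 -1.2461]
Step 8: x=[4.4579 8.5018 8.6667 12.3734] v=[-0.7389 2.7653 0.1604 -2.1871]

Answer: 4.4579 8.5018 8.6667 12.3734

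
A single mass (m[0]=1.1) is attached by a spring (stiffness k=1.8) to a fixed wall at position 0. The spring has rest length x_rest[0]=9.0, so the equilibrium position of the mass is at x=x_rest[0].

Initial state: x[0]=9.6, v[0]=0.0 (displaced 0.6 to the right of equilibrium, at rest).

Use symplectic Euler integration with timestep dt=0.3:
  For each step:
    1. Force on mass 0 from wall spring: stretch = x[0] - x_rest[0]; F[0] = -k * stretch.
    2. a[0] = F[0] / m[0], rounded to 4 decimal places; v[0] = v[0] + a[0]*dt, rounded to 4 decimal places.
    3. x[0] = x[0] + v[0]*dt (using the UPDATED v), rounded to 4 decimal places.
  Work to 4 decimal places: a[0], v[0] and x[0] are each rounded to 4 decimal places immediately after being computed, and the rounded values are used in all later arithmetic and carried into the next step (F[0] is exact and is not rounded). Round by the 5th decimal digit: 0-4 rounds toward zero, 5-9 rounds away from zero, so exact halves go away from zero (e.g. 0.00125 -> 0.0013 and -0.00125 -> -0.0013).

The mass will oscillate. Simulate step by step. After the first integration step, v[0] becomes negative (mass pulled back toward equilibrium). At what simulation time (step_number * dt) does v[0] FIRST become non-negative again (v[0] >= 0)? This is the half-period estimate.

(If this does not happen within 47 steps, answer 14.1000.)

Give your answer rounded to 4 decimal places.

Step 0: x=[9.6000] v=[0.0000]
Step 1: x=[9.5117] v=[-0.2945]
Step 2: x=[9.3480] v=[-0.5457]
Step 3: x=[9.1330] v=[-0.7166]
Step 4: x=[8.8984] v=[-0.7819]
Step 5: x=[8.6788] v=[-0.7320]
Step 6: x=[8.5065] v=[-0.5743]
Step 7: x=[8.4069] v=[-0.3321]
Step 8: x=[8.3946] v=[-0.0410]
Step 9: x=[8.4715] v=[0.2562]
First v>=0 after going negative at step 9, time=2.7000

Answer: 2.7000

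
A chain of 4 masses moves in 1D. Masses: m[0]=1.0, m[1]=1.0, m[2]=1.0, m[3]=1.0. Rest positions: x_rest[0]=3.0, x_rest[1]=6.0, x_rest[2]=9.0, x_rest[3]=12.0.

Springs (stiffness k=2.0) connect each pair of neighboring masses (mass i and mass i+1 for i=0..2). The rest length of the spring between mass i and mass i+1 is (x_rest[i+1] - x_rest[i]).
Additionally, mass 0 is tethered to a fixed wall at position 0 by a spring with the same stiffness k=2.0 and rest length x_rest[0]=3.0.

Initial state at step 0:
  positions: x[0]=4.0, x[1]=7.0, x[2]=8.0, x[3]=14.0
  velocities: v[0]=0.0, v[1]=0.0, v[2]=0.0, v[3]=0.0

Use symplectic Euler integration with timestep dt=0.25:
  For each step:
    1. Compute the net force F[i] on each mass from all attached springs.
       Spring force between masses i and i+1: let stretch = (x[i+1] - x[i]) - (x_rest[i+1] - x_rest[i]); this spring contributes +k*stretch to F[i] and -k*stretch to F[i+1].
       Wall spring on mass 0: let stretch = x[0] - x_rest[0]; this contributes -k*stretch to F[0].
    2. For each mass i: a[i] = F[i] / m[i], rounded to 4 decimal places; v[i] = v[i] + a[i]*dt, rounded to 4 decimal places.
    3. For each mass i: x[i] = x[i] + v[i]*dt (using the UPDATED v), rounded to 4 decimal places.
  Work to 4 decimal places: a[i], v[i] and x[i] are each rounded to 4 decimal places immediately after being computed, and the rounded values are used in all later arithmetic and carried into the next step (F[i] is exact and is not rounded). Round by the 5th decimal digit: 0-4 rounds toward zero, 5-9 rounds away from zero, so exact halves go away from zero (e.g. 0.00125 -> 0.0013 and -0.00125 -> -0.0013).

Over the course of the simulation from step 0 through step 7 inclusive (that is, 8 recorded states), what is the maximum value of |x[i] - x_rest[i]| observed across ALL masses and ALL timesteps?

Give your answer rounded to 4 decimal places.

Answer: 2.3813

Derivation:
Step 0: x=[4.0000 7.0000 8.0000 14.0000] v=[0.0000 0.0000 0.0000 0.0000]
Step 1: x=[3.8750 6.7500 8.6250 13.6250] v=[-0.5000 -1.0000 2.5000 -1.5000]
Step 2: x=[3.6250 6.3750 9.6406 13.0000] v=[-1.0000 -1.5000 4.0625 -2.5000]
Step 3: x=[3.2656 6.0645 10.6680 12.3301] v=[-1.4375 -1.2422 4.1094 -2.6797]
Step 4: x=[2.8479 5.9795 11.3277 11.8274] v=[-1.6709 -0.3399 2.6387 -2.0108]
Step 5: x=[2.4656 6.1716 11.3813 11.6372] v=[-1.5291 0.7684 0.2145 -0.7607]
Step 6: x=[2.2384 6.5517 10.8157 11.7901] v=[-0.9089 1.5203 -2.2624 0.6114]
Step 7: x=[2.2706 6.9256 9.8389 12.1962] v=[0.1286 1.4957 -3.9072 1.6242]
Max displacement = 2.3813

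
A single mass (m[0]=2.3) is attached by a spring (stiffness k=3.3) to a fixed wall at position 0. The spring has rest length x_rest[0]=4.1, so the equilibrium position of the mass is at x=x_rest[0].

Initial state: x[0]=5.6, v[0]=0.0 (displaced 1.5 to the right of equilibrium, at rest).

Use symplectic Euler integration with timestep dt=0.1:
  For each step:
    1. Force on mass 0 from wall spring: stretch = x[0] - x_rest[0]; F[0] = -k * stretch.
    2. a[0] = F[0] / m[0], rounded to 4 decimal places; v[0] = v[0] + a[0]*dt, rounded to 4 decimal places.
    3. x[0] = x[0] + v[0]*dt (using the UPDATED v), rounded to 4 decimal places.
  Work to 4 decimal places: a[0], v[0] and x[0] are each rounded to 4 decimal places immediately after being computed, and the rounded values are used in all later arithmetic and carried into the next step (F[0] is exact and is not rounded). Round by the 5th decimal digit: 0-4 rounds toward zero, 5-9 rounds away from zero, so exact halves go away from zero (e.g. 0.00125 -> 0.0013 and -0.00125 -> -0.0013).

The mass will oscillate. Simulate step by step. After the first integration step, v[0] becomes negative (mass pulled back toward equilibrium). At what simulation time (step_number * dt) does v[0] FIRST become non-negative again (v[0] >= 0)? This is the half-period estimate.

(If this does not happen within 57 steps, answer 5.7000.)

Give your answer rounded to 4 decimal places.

Step 0: x=[5.6000] v=[0.0000]
Step 1: x=[5.5785] v=[-0.2152]
Step 2: x=[5.5358] v=[-0.4273]
Step 3: x=[5.4725] v=[-0.6333]
Step 4: x=[5.3895] v=[-0.8302]
Step 5: x=[5.2880] v=[-1.0152]
Step 6: x=[5.1694] v=[-1.1857]
Step 7: x=[5.0355] v=[-1.3391]
Step 8: x=[4.8882] v=[-1.4733]
Step 9: x=[4.7296] v=[-1.5864]
Step 10: x=[4.5619] v=[-1.6767]
Step 11: x=[4.3876] v=[-1.7430]
Step 12: x=[4.2092] v=[-1.7843]
Step 13: x=[4.0292] v=[-1.8000]
Step 14: x=[3.8502] v=[-1.7898]
Step 15: x=[3.6748] v=[-1.7540]
Step 16: x=[3.5055] v=[-1.6930]
Step 17: x=[3.3447] v=[-1.6077]
Step 18: x=[3.1948] v=[-1.4993]
Step 19: x=[3.0579] v=[-1.3694]
Step 20: x=[2.9359] v=[-1.2199]
Step 21: x=[2.8306] v=[-1.0529]
Step 22: x=[2.7435] v=[-0.8708]
Step 23: x=[2.6759] v=[-0.6762]
Step 24: x=[2.6287] v=[-0.4719]
Step 25: x=[2.6026] v=[-0.2608]
Step 26: x=[2.5980] v=[-0.0460]
Step 27: x=[2.6150] v=[0.1695]
First v>=0 after going negative at step 27, time=2.7000

Answer: 2.7000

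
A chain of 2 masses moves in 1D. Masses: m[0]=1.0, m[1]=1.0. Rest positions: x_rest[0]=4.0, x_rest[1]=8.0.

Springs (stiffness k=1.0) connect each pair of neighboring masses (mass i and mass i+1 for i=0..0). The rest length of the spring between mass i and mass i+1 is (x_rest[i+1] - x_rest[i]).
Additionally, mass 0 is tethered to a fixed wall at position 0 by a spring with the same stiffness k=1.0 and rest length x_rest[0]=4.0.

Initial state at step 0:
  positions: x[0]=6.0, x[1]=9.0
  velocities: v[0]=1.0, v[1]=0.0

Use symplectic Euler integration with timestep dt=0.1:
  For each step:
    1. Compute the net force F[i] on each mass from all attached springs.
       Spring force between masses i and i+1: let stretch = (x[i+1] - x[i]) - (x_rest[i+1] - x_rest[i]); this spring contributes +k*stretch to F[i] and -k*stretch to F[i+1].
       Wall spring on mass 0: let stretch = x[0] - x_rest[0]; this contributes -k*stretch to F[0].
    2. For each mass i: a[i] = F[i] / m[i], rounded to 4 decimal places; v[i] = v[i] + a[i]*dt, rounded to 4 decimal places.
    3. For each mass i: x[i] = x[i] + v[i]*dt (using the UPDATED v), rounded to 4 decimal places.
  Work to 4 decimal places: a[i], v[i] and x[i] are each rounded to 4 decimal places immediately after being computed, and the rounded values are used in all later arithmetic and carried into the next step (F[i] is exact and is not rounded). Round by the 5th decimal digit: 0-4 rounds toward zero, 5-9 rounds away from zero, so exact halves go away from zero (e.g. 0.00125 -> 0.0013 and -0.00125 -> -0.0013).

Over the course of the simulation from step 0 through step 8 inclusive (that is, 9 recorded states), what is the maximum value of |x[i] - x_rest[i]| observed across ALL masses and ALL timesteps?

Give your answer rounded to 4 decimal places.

Answer: 2.1155

Derivation:
Step 0: x=[6.0000 9.0000] v=[1.0000 0.0000]
Step 1: x=[6.0700 9.0100] v=[0.7000 0.1000]
Step 2: x=[6.1087 9.0306] v=[0.3870 0.2060]
Step 3: x=[6.1155 9.0620] v=[0.0683 0.3138]
Step 4: x=[6.0906 9.1039] v=[-0.2486 0.4192]
Step 5: x=[6.0350 9.1557] v=[-0.5563 0.5179]
Step 6: x=[5.9502 9.2163] v=[-0.8477 0.6058]
Step 7: x=[5.8386 9.2842] v=[-1.1161 0.6792]
Step 8: x=[5.7031 9.3577] v=[-1.3554 0.7346]
Max displacement = 2.1155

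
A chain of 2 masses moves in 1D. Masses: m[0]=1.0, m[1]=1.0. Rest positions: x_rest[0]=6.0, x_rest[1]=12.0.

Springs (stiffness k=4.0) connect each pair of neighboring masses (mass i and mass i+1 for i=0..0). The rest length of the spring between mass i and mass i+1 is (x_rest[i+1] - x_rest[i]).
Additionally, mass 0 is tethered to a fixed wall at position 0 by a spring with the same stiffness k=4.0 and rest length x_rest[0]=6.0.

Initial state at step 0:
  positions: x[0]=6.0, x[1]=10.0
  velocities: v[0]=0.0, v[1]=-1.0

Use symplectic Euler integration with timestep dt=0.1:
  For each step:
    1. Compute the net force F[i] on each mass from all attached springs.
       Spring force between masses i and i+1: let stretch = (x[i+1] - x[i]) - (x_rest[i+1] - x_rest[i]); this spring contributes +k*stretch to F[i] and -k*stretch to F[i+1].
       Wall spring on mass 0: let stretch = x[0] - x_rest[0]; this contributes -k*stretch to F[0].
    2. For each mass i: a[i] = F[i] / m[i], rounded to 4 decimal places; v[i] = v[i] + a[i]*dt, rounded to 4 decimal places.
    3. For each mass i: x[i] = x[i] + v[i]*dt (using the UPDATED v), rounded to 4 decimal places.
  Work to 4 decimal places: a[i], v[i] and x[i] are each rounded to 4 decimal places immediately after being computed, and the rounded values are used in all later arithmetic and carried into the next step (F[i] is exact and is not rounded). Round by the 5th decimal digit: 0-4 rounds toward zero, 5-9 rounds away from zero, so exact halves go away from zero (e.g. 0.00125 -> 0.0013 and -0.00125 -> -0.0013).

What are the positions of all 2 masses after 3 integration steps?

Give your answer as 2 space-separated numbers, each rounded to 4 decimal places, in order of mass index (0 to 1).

Answer: 5.5515 10.1643

Derivation:
Step 0: x=[6.0000 10.0000] v=[0.0000 -1.0000]
Step 1: x=[5.9200 9.9800] v=[-0.8000 -0.2000]
Step 2: x=[5.7656 10.0376] v=[-1.5440 0.5760]
Step 3: x=[5.5515 10.1643] v=[-2.1414 1.2672]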